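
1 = 1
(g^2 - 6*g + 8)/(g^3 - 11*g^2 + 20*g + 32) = (g - 2)/(g^2 - 7*g - 8)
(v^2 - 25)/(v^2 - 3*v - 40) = (v - 5)/(v - 8)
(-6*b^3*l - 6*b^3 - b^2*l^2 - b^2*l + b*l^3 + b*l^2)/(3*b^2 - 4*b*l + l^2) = b*(-2*b*l - 2*b - l^2 - l)/(b - l)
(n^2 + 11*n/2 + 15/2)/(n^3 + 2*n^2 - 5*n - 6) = (n + 5/2)/(n^2 - n - 2)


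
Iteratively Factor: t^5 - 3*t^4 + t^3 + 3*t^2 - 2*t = (t)*(t^4 - 3*t^3 + t^2 + 3*t - 2) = t*(t - 2)*(t^3 - t^2 - t + 1) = t*(t - 2)*(t + 1)*(t^2 - 2*t + 1) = t*(t - 2)*(t - 1)*(t + 1)*(t - 1)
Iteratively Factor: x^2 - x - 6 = (x + 2)*(x - 3)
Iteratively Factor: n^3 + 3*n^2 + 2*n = (n + 1)*(n^2 + 2*n) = (n + 1)*(n + 2)*(n)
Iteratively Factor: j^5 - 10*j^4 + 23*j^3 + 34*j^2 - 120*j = (j - 3)*(j^4 - 7*j^3 + 2*j^2 + 40*j) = (j - 3)*(j + 2)*(j^3 - 9*j^2 + 20*j) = (j - 4)*(j - 3)*(j + 2)*(j^2 - 5*j) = j*(j - 4)*(j - 3)*(j + 2)*(j - 5)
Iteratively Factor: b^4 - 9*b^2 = (b - 3)*(b^3 + 3*b^2) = (b - 3)*(b + 3)*(b^2) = b*(b - 3)*(b + 3)*(b)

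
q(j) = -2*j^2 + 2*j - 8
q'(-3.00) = 14.00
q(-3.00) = -32.00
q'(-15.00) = 62.00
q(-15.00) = -488.00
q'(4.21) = -14.84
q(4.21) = -35.03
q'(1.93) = -5.72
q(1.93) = -11.59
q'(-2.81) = 13.24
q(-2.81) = -29.41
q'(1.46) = -3.84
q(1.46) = -9.34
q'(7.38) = -27.52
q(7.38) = -102.17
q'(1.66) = -4.64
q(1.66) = -10.19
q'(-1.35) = 7.40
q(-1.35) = -14.34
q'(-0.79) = 5.16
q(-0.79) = -10.83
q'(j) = 2 - 4*j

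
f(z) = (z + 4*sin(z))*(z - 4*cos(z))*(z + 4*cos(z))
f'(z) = (1 - 4*sin(z))*(z + 4*sin(z))*(z - 4*cos(z)) + (z + 4*sin(z))*(z + 4*cos(z))*(4*sin(z) + 1) + (z - 4*cos(z))*(z + 4*cos(z))*(4*cos(z) + 1)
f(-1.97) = -8.28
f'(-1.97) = -43.34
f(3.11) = -20.43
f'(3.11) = 35.78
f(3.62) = 0.88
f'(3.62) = 34.87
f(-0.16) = 12.41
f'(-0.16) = -72.78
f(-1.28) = -1.65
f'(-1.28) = 58.71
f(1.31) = 3.38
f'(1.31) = 56.14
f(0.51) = -29.37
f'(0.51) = -17.48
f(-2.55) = 21.62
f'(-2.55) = -35.95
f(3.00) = -23.82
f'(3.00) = 25.23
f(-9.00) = -721.09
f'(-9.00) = -115.36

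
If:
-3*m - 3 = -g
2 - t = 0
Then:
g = 3*m + 3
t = 2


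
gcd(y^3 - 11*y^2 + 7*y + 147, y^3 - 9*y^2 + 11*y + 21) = y - 7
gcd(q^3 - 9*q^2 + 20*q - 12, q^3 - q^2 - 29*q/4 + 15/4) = 1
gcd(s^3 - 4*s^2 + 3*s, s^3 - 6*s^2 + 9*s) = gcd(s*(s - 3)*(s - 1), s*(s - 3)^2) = s^2 - 3*s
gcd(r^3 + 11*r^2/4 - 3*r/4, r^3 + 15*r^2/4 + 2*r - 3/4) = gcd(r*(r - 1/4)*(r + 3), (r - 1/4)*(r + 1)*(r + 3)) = r^2 + 11*r/4 - 3/4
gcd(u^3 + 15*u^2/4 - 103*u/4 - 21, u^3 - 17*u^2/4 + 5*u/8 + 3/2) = u - 4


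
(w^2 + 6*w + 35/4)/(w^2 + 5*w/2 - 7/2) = (w + 5/2)/(w - 1)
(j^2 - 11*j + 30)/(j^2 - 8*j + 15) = (j - 6)/(j - 3)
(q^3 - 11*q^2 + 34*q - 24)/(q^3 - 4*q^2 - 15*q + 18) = (q - 4)/(q + 3)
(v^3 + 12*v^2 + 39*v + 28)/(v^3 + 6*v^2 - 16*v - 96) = (v^2 + 8*v + 7)/(v^2 + 2*v - 24)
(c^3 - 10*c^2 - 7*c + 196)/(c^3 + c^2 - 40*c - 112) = (c - 7)/(c + 4)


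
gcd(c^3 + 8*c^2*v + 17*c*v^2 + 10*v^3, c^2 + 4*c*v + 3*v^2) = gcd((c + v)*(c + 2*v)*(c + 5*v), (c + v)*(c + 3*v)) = c + v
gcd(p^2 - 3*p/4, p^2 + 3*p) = p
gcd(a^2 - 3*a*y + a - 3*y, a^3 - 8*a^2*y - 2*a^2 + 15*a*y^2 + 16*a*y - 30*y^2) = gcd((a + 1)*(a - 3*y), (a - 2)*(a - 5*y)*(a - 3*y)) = -a + 3*y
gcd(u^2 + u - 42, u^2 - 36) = u - 6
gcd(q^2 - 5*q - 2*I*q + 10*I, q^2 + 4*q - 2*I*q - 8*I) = q - 2*I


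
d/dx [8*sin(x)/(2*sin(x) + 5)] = 40*cos(x)/(2*sin(x) + 5)^2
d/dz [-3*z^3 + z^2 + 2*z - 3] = -9*z^2 + 2*z + 2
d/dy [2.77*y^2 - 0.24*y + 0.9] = 5.54*y - 0.24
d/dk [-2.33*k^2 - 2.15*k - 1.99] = -4.66*k - 2.15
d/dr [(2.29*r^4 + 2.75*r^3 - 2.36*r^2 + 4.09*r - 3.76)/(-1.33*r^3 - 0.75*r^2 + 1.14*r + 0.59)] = (-3.0457*r^6 - 3.435*r^5 + 2.6305*r^4 + 22.5538*r^3 - 9.7578*r^2 - 8.4248*r + 6.6995)/(1.7689*r^6 + 1.995*r^5 - 2.4699*r^4 - 3.2794*r^3 + 0.4146*r^2 + 1.3452*r + 0.3481)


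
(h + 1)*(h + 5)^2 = h^3 + 11*h^2 + 35*h + 25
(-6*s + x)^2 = 36*s^2 - 12*s*x + x^2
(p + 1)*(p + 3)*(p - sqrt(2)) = p^3 - sqrt(2)*p^2 + 4*p^2 - 4*sqrt(2)*p + 3*p - 3*sqrt(2)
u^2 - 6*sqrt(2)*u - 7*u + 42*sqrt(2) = (u - 7)*(u - 6*sqrt(2))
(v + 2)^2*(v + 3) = v^3 + 7*v^2 + 16*v + 12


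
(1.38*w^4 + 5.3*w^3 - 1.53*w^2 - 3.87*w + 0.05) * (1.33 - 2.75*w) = -3.795*w^5 - 12.7396*w^4 + 11.2565*w^3 + 8.6076*w^2 - 5.2846*w + 0.0665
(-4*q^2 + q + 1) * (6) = -24*q^2 + 6*q + 6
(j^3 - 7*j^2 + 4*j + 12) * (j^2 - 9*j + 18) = j^5 - 16*j^4 + 85*j^3 - 150*j^2 - 36*j + 216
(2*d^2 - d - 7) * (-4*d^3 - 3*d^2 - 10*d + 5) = -8*d^5 - 2*d^4 + 11*d^3 + 41*d^2 + 65*d - 35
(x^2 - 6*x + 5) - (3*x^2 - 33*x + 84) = -2*x^2 + 27*x - 79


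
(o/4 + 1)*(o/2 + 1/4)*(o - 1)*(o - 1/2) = o^4/8 + 3*o^3/8 - 17*o^2/32 - 3*o/32 + 1/8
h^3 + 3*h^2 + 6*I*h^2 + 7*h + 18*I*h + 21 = (h + 3)*(h - I)*(h + 7*I)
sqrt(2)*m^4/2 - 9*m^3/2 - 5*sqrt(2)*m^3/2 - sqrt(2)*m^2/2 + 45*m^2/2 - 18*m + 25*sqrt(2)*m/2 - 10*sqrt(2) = (m - 4)*(m - 1)*(m - 5*sqrt(2))*(sqrt(2)*m/2 + 1/2)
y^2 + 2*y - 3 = (y - 1)*(y + 3)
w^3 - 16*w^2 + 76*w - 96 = (w - 8)*(w - 6)*(w - 2)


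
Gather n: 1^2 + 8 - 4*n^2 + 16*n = -4*n^2 + 16*n + 9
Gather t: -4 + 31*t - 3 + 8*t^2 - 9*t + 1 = 8*t^2 + 22*t - 6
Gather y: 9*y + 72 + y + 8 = 10*y + 80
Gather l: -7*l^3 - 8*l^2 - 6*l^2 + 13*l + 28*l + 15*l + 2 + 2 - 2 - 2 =-7*l^3 - 14*l^2 + 56*l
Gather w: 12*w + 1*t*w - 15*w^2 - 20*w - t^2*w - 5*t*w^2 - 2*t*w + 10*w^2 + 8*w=w^2*(-5*t - 5) + w*(-t^2 - t)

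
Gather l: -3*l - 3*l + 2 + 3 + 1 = 6 - 6*l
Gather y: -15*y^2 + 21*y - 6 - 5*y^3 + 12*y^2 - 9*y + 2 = -5*y^3 - 3*y^2 + 12*y - 4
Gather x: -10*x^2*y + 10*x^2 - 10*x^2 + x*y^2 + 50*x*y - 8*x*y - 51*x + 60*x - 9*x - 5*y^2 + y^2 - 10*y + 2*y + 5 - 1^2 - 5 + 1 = -10*x^2*y + x*(y^2 + 42*y) - 4*y^2 - 8*y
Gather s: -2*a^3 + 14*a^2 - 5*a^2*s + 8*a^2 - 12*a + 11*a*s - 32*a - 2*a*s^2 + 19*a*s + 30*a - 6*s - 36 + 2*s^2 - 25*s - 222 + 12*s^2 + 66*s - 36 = -2*a^3 + 22*a^2 - 14*a + s^2*(14 - 2*a) + s*(-5*a^2 + 30*a + 35) - 294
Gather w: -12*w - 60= -12*w - 60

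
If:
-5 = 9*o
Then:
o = -5/9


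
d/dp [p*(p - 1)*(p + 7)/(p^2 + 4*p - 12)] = (p^4 + 8*p^3 - 5*p^2 - 144*p + 84)/(p^4 + 8*p^3 - 8*p^2 - 96*p + 144)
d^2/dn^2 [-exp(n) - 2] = -exp(n)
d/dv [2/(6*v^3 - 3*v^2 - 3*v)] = 2*(-6*v^2 + 2*v + 1)/(3*v^2*(-2*v^2 + v + 1)^2)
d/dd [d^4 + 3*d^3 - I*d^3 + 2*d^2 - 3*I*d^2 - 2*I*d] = 4*d^3 + d^2*(9 - 3*I) + d*(4 - 6*I) - 2*I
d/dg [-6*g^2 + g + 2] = 1 - 12*g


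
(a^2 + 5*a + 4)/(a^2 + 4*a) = (a + 1)/a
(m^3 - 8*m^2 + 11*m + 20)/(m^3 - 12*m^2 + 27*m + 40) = (m - 4)/(m - 8)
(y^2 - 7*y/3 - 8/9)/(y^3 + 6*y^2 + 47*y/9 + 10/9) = (3*y - 8)/(3*y^2 + 17*y + 10)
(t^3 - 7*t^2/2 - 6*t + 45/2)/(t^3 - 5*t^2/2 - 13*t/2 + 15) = (t - 3)/(t - 2)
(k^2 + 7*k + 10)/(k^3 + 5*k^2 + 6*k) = (k + 5)/(k*(k + 3))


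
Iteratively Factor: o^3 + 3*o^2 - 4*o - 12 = (o + 2)*(o^2 + o - 6) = (o - 2)*(o + 2)*(o + 3)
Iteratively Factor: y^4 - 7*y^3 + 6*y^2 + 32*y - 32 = (y - 4)*(y^3 - 3*y^2 - 6*y + 8) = (y - 4)*(y - 1)*(y^2 - 2*y - 8) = (y - 4)*(y - 1)*(y + 2)*(y - 4)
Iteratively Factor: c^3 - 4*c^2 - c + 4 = (c - 1)*(c^2 - 3*c - 4) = (c - 4)*(c - 1)*(c + 1)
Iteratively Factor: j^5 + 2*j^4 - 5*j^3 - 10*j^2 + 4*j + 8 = (j + 2)*(j^4 - 5*j^2 + 4) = (j - 2)*(j + 2)*(j^3 + 2*j^2 - j - 2) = (j - 2)*(j + 1)*(j + 2)*(j^2 + j - 2) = (j - 2)*(j - 1)*(j + 1)*(j + 2)*(j + 2)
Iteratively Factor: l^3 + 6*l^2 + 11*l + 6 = (l + 2)*(l^2 + 4*l + 3) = (l + 2)*(l + 3)*(l + 1)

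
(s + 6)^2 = s^2 + 12*s + 36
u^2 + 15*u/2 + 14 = (u + 7/2)*(u + 4)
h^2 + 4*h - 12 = (h - 2)*(h + 6)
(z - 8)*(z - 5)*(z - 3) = z^3 - 16*z^2 + 79*z - 120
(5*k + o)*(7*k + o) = 35*k^2 + 12*k*o + o^2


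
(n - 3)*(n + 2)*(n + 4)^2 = n^4 + 7*n^3 + 2*n^2 - 64*n - 96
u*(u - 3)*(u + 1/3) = u^3 - 8*u^2/3 - u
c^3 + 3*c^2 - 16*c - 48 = (c - 4)*(c + 3)*(c + 4)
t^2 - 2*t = t*(t - 2)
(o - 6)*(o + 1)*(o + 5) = o^3 - 31*o - 30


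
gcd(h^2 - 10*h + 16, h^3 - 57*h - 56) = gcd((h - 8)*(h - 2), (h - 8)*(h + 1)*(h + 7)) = h - 8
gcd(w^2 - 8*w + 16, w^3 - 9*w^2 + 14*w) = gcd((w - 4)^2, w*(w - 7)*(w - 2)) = 1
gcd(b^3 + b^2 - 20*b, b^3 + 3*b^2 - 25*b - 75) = b + 5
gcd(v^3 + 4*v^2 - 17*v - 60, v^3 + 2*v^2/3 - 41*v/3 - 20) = v^2 - v - 12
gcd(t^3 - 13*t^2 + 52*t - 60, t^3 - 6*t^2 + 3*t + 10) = t^2 - 7*t + 10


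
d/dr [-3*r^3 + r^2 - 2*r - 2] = -9*r^2 + 2*r - 2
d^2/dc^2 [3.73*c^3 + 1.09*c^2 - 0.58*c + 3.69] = 22.38*c + 2.18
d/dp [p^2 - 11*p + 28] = 2*p - 11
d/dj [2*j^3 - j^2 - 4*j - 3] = 6*j^2 - 2*j - 4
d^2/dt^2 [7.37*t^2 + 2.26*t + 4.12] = 14.7400000000000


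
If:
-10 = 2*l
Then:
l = -5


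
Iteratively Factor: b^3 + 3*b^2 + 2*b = (b)*(b^2 + 3*b + 2) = b*(b + 1)*(b + 2)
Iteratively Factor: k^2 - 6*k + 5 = (k - 5)*(k - 1)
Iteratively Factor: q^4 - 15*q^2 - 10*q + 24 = (q - 4)*(q^3 + 4*q^2 + q - 6) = (q - 4)*(q + 2)*(q^2 + 2*q - 3) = (q - 4)*(q + 2)*(q + 3)*(q - 1)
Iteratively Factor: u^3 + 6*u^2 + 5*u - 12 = (u - 1)*(u^2 + 7*u + 12) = (u - 1)*(u + 4)*(u + 3)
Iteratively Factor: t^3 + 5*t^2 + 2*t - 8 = (t + 2)*(t^2 + 3*t - 4) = (t + 2)*(t + 4)*(t - 1)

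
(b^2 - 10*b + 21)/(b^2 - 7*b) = (b - 3)/b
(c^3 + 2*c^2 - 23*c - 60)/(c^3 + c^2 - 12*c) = (c^2 - 2*c - 15)/(c*(c - 3))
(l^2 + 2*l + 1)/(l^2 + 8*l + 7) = (l + 1)/(l + 7)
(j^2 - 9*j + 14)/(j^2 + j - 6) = (j - 7)/(j + 3)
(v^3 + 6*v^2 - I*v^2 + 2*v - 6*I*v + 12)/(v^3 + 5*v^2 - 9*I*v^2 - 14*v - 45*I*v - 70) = (v^2 + v*(6 + I) + 6*I)/(v^2 + v*(5 - 7*I) - 35*I)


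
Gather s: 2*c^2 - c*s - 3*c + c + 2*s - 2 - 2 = 2*c^2 - 2*c + s*(2 - c) - 4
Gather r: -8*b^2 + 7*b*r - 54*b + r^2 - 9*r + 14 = -8*b^2 - 54*b + r^2 + r*(7*b - 9) + 14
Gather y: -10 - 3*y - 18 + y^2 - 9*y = y^2 - 12*y - 28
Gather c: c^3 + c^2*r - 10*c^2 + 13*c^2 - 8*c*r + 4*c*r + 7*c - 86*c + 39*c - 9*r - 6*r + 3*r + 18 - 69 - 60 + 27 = c^3 + c^2*(r + 3) + c*(-4*r - 40) - 12*r - 84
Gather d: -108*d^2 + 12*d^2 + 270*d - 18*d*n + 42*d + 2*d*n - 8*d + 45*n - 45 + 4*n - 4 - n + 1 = -96*d^2 + d*(304 - 16*n) + 48*n - 48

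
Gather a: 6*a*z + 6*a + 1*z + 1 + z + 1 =a*(6*z + 6) + 2*z + 2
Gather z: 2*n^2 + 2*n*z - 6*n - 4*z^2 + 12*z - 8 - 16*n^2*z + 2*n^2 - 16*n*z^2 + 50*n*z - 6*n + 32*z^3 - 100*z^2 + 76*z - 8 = 4*n^2 - 12*n + 32*z^3 + z^2*(-16*n - 104) + z*(-16*n^2 + 52*n + 88) - 16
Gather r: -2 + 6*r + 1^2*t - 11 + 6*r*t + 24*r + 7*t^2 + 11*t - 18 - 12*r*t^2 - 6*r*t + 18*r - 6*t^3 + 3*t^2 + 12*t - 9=r*(48 - 12*t^2) - 6*t^3 + 10*t^2 + 24*t - 40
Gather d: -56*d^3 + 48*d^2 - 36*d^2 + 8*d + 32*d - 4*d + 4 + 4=-56*d^3 + 12*d^2 + 36*d + 8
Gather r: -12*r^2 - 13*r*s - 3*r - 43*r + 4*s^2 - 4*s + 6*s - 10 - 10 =-12*r^2 + r*(-13*s - 46) + 4*s^2 + 2*s - 20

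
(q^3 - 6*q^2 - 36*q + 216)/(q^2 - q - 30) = (q^2 - 36)/(q + 5)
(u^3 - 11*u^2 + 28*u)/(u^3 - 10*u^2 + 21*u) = (u - 4)/(u - 3)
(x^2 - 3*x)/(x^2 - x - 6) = x/(x + 2)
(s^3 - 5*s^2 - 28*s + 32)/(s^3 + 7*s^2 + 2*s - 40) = (s^2 - 9*s + 8)/(s^2 + 3*s - 10)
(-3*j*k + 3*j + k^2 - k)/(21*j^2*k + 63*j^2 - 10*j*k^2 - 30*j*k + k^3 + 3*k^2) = (1 - k)/(7*j*k + 21*j - k^2 - 3*k)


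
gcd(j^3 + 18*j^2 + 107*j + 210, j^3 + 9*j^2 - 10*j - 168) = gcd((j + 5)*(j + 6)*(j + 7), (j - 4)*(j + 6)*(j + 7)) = j^2 + 13*j + 42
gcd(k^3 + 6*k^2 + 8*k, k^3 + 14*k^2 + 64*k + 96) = k + 4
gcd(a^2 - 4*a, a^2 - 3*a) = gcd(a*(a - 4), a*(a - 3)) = a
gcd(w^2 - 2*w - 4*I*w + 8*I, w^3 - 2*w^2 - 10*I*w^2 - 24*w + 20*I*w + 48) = w^2 + w*(-2 - 4*I) + 8*I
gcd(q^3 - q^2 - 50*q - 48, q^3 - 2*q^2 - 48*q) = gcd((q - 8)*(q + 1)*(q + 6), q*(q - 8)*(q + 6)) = q^2 - 2*q - 48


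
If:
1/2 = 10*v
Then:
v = 1/20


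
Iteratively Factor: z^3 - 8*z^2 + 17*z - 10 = (z - 2)*(z^2 - 6*z + 5) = (z - 5)*(z - 2)*(z - 1)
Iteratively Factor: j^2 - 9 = (j - 3)*(j + 3)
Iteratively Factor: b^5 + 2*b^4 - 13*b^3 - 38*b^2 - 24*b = (b + 1)*(b^4 + b^3 - 14*b^2 - 24*b) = b*(b + 1)*(b^3 + b^2 - 14*b - 24) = b*(b + 1)*(b + 3)*(b^2 - 2*b - 8) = b*(b - 4)*(b + 1)*(b + 3)*(b + 2)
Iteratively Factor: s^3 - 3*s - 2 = (s - 2)*(s^2 + 2*s + 1) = (s - 2)*(s + 1)*(s + 1)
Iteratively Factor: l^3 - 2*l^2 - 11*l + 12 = (l - 4)*(l^2 + 2*l - 3) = (l - 4)*(l - 1)*(l + 3)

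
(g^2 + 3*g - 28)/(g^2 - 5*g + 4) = (g + 7)/(g - 1)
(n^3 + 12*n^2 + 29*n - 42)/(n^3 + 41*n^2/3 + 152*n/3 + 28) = 3*(n - 1)/(3*n + 2)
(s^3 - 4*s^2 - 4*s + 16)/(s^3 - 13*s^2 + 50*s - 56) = (s + 2)/(s - 7)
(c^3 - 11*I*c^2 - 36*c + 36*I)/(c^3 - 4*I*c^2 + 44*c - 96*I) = (c^2 - 9*I*c - 18)/(c^2 - 2*I*c + 48)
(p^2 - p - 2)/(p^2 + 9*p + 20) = (p^2 - p - 2)/(p^2 + 9*p + 20)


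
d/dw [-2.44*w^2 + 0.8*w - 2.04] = 0.8 - 4.88*w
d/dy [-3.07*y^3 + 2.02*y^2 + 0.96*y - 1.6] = -9.21*y^2 + 4.04*y + 0.96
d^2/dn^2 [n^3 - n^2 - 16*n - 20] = 6*n - 2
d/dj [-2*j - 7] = -2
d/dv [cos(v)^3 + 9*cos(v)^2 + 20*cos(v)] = (3*sin(v)^2 - 18*cos(v) - 23)*sin(v)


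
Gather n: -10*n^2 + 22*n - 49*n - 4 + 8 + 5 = -10*n^2 - 27*n + 9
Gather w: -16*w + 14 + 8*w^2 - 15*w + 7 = 8*w^2 - 31*w + 21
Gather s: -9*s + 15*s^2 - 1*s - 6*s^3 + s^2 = -6*s^3 + 16*s^2 - 10*s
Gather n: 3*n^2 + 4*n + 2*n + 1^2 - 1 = 3*n^2 + 6*n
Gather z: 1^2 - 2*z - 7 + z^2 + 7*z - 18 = z^2 + 5*z - 24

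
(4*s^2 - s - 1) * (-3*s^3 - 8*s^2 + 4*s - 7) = -12*s^5 - 29*s^4 + 27*s^3 - 24*s^2 + 3*s + 7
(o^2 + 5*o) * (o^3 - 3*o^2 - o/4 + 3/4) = o^5 + 2*o^4 - 61*o^3/4 - o^2/2 + 15*o/4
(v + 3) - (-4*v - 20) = 5*v + 23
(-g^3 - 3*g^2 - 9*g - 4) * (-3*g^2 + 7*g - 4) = 3*g^5 + 2*g^4 + 10*g^3 - 39*g^2 + 8*g + 16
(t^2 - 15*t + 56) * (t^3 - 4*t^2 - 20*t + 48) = t^5 - 19*t^4 + 96*t^3 + 124*t^2 - 1840*t + 2688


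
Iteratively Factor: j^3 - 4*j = (j)*(j^2 - 4) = j*(j - 2)*(j + 2)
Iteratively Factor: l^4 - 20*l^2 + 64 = (l - 4)*(l^3 + 4*l^2 - 4*l - 16) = (l - 4)*(l + 4)*(l^2 - 4) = (l - 4)*(l + 2)*(l + 4)*(l - 2)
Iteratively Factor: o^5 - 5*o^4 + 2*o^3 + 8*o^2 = (o)*(o^4 - 5*o^3 + 2*o^2 + 8*o) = o*(o + 1)*(o^3 - 6*o^2 + 8*o) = o*(o - 2)*(o + 1)*(o^2 - 4*o) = o^2*(o - 2)*(o + 1)*(o - 4)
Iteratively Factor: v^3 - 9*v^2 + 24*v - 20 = (v - 2)*(v^2 - 7*v + 10) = (v - 5)*(v - 2)*(v - 2)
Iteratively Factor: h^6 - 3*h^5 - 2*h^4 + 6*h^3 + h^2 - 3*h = (h - 3)*(h^5 - 2*h^3 + h) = h*(h - 3)*(h^4 - 2*h^2 + 1) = h*(h - 3)*(h - 1)*(h^3 + h^2 - h - 1) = h*(h - 3)*(h - 1)*(h + 1)*(h^2 - 1) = h*(h - 3)*(h - 1)^2*(h + 1)*(h + 1)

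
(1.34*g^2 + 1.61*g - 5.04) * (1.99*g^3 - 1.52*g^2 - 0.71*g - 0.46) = 2.6666*g^5 + 1.1671*g^4 - 13.4282*g^3 + 5.9013*g^2 + 2.8378*g + 2.3184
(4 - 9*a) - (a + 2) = 2 - 10*a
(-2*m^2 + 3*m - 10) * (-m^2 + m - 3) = 2*m^4 - 5*m^3 + 19*m^2 - 19*m + 30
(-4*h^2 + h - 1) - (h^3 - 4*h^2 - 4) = -h^3 + h + 3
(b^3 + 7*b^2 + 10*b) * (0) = 0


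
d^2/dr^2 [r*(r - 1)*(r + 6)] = 6*r + 10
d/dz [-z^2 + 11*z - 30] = 11 - 2*z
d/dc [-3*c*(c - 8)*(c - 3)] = -9*c^2 + 66*c - 72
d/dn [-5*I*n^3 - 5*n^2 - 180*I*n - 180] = -15*I*n^2 - 10*n - 180*I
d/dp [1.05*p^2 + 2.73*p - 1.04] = 2.1*p + 2.73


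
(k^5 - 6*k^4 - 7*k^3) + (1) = k^5 - 6*k^4 - 7*k^3 + 1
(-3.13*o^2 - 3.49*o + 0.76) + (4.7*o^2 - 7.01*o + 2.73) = 1.57*o^2 - 10.5*o + 3.49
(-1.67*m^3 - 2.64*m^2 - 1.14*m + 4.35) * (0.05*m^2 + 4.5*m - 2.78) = -0.0835*m^5 - 7.647*m^4 - 7.2944*m^3 + 2.4267*m^2 + 22.7442*m - 12.093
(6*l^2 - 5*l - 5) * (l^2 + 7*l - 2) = 6*l^4 + 37*l^3 - 52*l^2 - 25*l + 10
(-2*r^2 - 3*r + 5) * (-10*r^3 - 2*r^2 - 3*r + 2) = 20*r^5 + 34*r^4 - 38*r^3 - 5*r^2 - 21*r + 10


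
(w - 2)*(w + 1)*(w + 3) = w^3 + 2*w^2 - 5*w - 6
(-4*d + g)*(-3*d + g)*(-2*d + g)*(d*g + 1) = -24*d^4*g + 26*d^3*g^2 - 24*d^3 - 9*d^2*g^3 + 26*d^2*g + d*g^4 - 9*d*g^2 + g^3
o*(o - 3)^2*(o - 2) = o^4 - 8*o^3 + 21*o^2 - 18*o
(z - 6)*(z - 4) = z^2 - 10*z + 24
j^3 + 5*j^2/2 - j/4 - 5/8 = (j - 1/2)*(j + 1/2)*(j + 5/2)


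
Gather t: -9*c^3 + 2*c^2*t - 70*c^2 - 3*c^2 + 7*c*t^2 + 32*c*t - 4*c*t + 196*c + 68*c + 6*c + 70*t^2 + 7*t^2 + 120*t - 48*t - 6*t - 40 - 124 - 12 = -9*c^3 - 73*c^2 + 270*c + t^2*(7*c + 77) + t*(2*c^2 + 28*c + 66) - 176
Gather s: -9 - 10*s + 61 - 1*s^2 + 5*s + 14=-s^2 - 5*s + 66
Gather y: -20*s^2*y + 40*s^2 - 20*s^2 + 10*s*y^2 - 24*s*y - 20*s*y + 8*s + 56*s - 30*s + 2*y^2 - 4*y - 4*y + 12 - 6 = 20*s^2 + 34*s + y^2*(10*s + 2) + y*(-20*s^2 - 44*s - 8) + 6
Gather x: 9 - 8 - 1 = 0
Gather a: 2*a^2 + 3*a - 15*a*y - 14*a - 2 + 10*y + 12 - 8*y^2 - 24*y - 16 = 2*a^2 + a*(-15*y - 11) - 8*y^2 - 14*y - 6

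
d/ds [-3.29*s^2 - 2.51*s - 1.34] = -6.58*s - 2.51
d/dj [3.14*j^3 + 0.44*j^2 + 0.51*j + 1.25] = 9.42*j^2 + 0.88*j + 0.51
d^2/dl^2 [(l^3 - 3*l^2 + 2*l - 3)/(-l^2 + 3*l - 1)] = 2*(-l^3 + 9*l^2 - 24*l + 21)/(l^6 - 9*l^5 + 30*l^4 - 45*l^3 + 30*l^2 - 9*l + 1)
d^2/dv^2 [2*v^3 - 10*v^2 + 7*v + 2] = 12*v - 20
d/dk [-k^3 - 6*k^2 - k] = -3*k^2 - 12*k - 1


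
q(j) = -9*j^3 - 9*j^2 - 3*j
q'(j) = -27*j^2 - 18*j - 3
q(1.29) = -38.17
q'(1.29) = -71.15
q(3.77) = -621.47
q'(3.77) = -454.61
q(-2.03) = 44.29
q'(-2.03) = -77.72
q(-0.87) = 1.72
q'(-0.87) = -7.78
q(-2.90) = 152.51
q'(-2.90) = -177.87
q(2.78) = -271.26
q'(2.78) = -261.71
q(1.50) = -55.12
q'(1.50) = -90.75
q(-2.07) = 47.47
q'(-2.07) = -81.43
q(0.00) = 0.00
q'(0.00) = -3.00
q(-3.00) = 171.00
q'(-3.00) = -192.00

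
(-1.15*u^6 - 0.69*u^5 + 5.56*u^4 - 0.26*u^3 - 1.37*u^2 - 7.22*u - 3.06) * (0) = 0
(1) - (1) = 0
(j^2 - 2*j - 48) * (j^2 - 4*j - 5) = j^4 - 6*j^3 - 45*j^2 + 202*j + 240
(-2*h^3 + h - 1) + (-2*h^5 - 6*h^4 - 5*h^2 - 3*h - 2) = -2*h^5 - 6*h^4 - 2*h^3 - 5*h^2 - 2*h - 3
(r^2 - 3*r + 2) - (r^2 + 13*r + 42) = -16*r - 40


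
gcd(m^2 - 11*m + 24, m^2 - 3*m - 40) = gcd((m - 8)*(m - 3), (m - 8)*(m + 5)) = m - 8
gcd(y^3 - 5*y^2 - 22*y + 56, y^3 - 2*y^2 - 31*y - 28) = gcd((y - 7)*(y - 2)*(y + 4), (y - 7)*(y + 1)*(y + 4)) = y^2 - 3*y - 28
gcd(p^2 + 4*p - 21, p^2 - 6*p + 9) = p - 3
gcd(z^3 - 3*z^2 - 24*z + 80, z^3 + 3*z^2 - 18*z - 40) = z^2 + z - 20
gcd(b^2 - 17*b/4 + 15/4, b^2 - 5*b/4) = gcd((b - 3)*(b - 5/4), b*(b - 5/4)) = b - 5/4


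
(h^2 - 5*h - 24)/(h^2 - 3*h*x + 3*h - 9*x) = (8 - h)/(-h + 3*x)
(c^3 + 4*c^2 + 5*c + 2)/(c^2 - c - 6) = (c^2 + 2*c + 1)/(c - 3)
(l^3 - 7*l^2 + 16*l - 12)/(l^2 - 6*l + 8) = (l^2 - 5*l + 6)/(l - 4)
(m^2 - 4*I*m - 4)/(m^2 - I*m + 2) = (m - 2*I)/(m + I)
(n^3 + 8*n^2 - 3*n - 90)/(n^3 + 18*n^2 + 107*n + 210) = (n - 3)/(n + 7)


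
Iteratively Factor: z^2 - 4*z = (z)*(z - 4)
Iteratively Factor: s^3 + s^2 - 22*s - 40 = (s + 4)*(s^2 - 3*s - 10) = (s + 2)*(s + 4)*(s - 5)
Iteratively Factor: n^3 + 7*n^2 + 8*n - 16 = (n + 4)*(n^2 + 3*n - 4) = (n - 1)*(n + 4)*(n + 4)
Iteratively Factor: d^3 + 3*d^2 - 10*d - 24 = (d - 3)*(d^2 + 6*d + 8) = (d - 3)*(d + 2)*(d + 4)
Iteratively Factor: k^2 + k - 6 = (k - 2)*(k + 3)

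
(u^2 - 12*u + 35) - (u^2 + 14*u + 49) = -26*u - 14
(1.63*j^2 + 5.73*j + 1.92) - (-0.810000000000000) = 1.63*j^2 + 5.73*j + 2.73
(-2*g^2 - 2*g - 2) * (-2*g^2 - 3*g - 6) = 4*g^4 + 10*g^3 + 22*g^2 + 18*g + 12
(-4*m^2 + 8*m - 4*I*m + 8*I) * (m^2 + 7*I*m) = -4*m^4 + 8*m^3 - 32*I*m^3 + 28*m^2 + 64*I*m^2 - 56*m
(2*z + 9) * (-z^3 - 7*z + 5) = -2*z^4 - 9*z^3 - 14*z^2 - 53*z + 45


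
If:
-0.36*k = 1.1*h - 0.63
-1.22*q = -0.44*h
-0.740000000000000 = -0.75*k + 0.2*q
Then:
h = 0.24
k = 1.01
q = 0.09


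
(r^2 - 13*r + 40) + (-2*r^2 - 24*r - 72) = -r^2 - 37*r - 32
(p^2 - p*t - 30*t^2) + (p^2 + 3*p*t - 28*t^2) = 2*p^2 + 2*p*t - 58*t^2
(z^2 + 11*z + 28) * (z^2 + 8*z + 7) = z^4 + 19*z^3 + 123*z^2 + 301*z + 196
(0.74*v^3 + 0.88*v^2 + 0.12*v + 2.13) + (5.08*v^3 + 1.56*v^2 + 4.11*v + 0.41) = 5.82*v^3 + 2.44*v^2 + 4.23*v + 2.54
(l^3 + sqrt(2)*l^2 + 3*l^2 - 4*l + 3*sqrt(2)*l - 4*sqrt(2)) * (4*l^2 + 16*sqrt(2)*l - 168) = 4*l^5 + 12*l^4 + 20*sqrt(2)*l^4 - 152*l^3 + 60*sqrt(2)*l^3 - 408*l^2 - 248*sqrt(2)*l^2 - 504*sqrt(2)*l + 544*l + 672*sqrt(2)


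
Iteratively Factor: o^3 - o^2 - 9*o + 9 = (o - 3)*(o^2 + 2*o - 3) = (o - 3)*(o + 3)*(o - 1)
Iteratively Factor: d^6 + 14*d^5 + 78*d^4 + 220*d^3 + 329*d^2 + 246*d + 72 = (d + 4)*(d^5 + 10*d^4 + 38*d^3 + 68*d^2 + 57*d + 18) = (d + 3)*(d + 4)*(d^4 + 7*d^3 + 17*d^2 + 17*d + 6) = (d + 3)^2*(d + 4)*(d^3 + 4*d^2 + 5*d + 2) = (d + 1)*(d + 3)^2*(d + 4)*(d^2 + 3*d + 2) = (d + 1)*(d + 2)*(d + 3)^2*(d + 4)*(d + 1)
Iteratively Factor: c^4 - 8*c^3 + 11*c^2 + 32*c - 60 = (c - 2)*(c^3 - 6*c^2 - c + 30) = (c - 2)*(c + 2)*(c^2 - 8*c + 15) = (c - 3)*(c - 2)*(c + 2)*(c - 5)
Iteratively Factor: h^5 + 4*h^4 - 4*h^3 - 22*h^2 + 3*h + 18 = (h + 3)*(h^4 + h^3 - 7*h^2 - h + 6) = (h - 2)*(h + 3)*(h^3 + 3*h^2 - h - 3) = (h - 2)*(h + 1)*(h + 3)*(h^2 + 2*h - 3) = (h - 2)*(h + 1)*(h + 3)^2*(h - 1)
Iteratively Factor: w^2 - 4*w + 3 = (w - 1)*(w - 3)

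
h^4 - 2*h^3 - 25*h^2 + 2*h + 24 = (h - 6)*(h - 1)*(h + 1)*(h + 4)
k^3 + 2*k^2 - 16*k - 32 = (k - 4)*(k + 2)*(k + 4)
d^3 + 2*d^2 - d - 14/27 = (d - 2/3)*(d + 1/3)*(d + 7/3)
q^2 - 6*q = q*(q - 6)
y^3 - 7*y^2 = y^2*(y - 7)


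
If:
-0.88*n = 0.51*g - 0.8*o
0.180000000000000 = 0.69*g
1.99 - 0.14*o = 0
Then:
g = 0.26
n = 12.77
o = 14.21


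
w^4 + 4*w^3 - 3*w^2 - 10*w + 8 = (w - 1)^2*(w + 2)*(w + 4)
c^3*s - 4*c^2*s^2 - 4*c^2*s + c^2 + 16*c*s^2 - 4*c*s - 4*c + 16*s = (c - 4)*(c - 4*s)*(c*s + 1)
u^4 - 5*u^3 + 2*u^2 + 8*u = u*(u - 4)*(u - 2)*(u + 1)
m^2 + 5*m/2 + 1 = (m + 1/2)*(m + 2)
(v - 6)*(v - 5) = v^2 - 11*v + 30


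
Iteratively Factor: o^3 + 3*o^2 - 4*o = (o + 4)*(o^2 - o) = (o - 1)*(o + 4)*(o)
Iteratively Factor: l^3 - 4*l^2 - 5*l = (l - 5)*(l^2 + l) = l*(l - 5)*(l + 1)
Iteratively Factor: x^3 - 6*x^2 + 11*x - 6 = (x - 1)*(x^2 - 5*x + 6) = (x - 2)*(x - 1)*(x - 3)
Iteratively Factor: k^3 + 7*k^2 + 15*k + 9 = (k + 3)*(k^2 + 4*k + 3) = (k + 3)^2*(k + 1)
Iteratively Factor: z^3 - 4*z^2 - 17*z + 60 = (z + 4)*(z^2 - 8*z + 15) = (z - 3)*(z + 4)*(z - 5)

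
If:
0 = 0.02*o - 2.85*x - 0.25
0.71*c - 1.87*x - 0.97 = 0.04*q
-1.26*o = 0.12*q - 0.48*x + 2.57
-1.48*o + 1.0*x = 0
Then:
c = -0.06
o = -0.06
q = -21.14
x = -0.09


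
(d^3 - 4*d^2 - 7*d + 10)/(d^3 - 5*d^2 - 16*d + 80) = (d^2 + d - 2)/(d^2 - 16)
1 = 1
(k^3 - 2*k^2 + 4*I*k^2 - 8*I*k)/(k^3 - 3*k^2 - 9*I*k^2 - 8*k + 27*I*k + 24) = (k^3 + k^2*(-2 + 4*I) - 8*I*k)/(k^3 + k^2*(-3 - 9*I) + k*(-8 + 27*I) + 24)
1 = 1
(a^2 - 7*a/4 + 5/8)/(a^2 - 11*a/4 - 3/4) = (-8*a^2 + 14*a - 5)/(2*(-4*a^2 + 11*a + 3))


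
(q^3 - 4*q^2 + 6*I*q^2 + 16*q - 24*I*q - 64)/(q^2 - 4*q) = q + 6*I + 16/q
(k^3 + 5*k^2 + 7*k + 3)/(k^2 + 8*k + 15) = (k^2 + 2*k + 1)/(k + 5)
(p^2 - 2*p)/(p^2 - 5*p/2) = 2*(p - 2)/(2*p - 5)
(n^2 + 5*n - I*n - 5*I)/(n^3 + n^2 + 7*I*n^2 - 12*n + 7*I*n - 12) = (n^2 + n*(5 - I) - 5*I)/(n^3 + n^2*(1 + 7*I) + n*(-12 + 7*I) - 12)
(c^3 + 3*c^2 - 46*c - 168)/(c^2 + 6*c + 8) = (c^2 - c - 42)/(c + 2)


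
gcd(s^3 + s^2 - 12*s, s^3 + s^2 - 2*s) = s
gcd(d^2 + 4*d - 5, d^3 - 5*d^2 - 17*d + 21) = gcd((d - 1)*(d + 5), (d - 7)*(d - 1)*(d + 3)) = d - 1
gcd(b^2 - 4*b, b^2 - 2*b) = b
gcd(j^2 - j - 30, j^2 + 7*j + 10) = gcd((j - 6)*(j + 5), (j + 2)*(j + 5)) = j + 5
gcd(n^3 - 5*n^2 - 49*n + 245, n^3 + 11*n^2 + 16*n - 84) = n + 7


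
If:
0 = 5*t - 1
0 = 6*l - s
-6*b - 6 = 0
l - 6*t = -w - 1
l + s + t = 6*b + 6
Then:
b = -1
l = -1/35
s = -6/35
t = 1/5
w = 8/35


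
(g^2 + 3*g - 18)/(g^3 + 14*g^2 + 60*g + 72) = (g - 3)/(g^2 + 8*g + 12)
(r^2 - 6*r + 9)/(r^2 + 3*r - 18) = (r - 3)/(r + 6)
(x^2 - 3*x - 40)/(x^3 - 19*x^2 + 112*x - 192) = (x + 5)/(x^2 - 11*x + 24)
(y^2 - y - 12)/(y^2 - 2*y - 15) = (y - 4)/(y - 5)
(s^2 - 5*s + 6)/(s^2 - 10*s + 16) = (s - 3)/(s - 8)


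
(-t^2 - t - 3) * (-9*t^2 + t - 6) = 9*t^4 + 8*t^3 + 32*t^2 + 3*t + 18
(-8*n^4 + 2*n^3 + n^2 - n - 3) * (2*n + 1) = -16*n^5 - 4*n^4 + 4*n^3 - n^2 - 7*n - 3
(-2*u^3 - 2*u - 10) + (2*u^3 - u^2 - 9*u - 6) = -u^2 - 11*u - 16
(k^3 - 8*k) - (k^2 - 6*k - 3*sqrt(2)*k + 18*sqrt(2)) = k^3 - k^2 - 2*k + 3*sqrt(2)*k - 18*sqrt(2)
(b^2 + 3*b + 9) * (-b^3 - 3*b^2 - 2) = -b^5 - 6*b^4 - 18*b^3 - 29*b^2 - 6*b - 18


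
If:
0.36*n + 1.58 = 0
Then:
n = -4.39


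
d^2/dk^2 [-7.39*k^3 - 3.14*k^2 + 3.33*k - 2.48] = -44.34*k - 6.28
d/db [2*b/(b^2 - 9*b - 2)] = 2*(-b^2 - 2)/(b^4 - 18*b^3 + 77*b^2 + 36*b + 4)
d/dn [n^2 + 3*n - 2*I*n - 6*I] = 2*n + 3 - 2*I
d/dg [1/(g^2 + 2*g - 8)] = 2*(-g - 1)/(g^2 + 2*g - 8)^2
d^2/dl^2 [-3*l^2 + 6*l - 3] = -6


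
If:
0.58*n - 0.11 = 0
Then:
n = 0.19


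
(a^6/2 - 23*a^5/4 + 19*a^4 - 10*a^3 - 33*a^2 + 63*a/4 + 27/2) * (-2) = -a^6 + 23*a^5/2 - 38*a^4 + 20*a^3 + 66*a^2 - 63*a/2 - 27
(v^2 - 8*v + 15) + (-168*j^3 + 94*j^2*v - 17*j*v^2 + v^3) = -168*j^3 + 94*j^2*v - 17*j*v^2 + v^3 + v^2 - 8*v + 15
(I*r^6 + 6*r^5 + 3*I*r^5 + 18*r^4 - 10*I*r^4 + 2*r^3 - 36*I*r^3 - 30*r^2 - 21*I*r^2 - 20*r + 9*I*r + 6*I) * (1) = I*r^6 + 6*r^5 + 3*I*r^5 + 18*r^4 - 10*I*r^4 + 2*r^3 - 36*I*r^3 - 30*r^2 - 21*I*r^2 - 20*r + 9*I*r + 6*I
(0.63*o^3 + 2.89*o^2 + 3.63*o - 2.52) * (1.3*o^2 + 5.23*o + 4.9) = 0.819*o^5 + 7.0519*o^4 + 22.9207*o^3 + 29.8699*o^2 + 4.6074*o - 12.348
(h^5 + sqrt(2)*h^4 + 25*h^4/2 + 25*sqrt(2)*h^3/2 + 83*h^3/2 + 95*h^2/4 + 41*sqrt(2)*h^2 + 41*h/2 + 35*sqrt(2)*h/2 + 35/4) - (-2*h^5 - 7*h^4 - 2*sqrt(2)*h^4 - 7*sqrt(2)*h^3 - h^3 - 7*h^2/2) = 3*h^5 + 3*sqrt(2)*h^4 + 39*h^4/2 + 39*sqrt(2)*h^3/2 + 85*h^3/2 + 109*h^2/4 + 41*sqrt(2)*h^2 + 41*h/2 + 35*sqrt(2)*h/2 + 35/4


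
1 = 1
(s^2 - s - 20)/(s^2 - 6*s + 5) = (s + 4)/(s - 1)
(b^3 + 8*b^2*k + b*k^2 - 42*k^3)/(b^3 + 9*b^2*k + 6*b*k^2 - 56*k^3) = (b + 3*k)/(b + 4*k)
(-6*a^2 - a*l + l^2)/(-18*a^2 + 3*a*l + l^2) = (2*a + l)/(6*a + l)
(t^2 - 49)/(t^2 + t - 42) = (t - 7)/(t - 6)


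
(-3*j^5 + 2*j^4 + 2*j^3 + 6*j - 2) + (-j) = -3*j^5 + 2*j^4 + 2*j^3 + 5*j - 2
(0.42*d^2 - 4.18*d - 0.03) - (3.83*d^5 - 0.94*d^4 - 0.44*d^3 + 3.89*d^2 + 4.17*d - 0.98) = -3.83*d^5 + 0.94*d^4 + 0.44*d^3 - 3.47*d^2 - 8.35*d + 0.95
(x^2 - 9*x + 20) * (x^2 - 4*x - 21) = x^4 - 13*x^3 + 35*x^2 + 109*x - 420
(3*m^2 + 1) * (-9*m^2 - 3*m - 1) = -27*m^4 - 9*m^3 - 12*m^2 - 3*m - 1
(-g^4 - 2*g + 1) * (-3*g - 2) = 3*g^5 + 2*g^4 + 6*g^2 + g - 2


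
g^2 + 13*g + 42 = (g + 6)*(g + 7)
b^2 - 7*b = b*(b - 7)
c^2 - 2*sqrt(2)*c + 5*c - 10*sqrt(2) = (c + 5)*(c - 2*sqrt(2))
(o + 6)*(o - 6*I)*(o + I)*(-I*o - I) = -I*o^4 - 5*o^3 - 7*I*o^3 - 35*o^2 - 12*I*o^2 - 30*o - 42*I*o - 36*I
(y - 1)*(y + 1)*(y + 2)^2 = y^4 + 4*y^3 + 3*y^2 - 4*y - 4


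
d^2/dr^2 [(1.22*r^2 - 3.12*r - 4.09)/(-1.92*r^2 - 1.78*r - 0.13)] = (31.34208*r^3 + 92.291328*r^2 + 79.195392*r + 22.390612)/(7.077888*r^6 + 19.685376*r^5 + 19.68768*r^4 + 8.30548*r^3 + 1.33302*r^2 + 0.090246*r + 0.002197)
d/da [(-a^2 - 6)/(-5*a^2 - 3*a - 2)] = (3*a^2 - 56*a - 18)/(25*a^4 + 30*a^3 + 29*a^2 + 12*a + 4)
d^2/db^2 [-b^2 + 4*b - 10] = -2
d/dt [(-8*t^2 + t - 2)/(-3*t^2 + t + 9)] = (-5*t^2 - 156*t + 11)/(9*t^4 - 6*t^3 - 53*t^2 + 18*t + 81)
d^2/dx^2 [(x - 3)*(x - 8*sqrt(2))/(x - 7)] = 8*(7 - 8*sqrt(2))/(x^3 - 21*x^2 + 147*x - 343)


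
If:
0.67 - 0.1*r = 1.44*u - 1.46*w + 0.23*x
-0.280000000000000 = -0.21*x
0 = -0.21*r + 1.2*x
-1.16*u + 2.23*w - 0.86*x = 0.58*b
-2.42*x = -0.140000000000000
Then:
No Solution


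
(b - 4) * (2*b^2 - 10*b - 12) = 2*b^3 - 18*b^2 + 28*b + 48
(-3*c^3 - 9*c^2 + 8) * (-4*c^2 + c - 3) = 12*c^5 + 33*c^4 - 5*c^2 + 8*c - 24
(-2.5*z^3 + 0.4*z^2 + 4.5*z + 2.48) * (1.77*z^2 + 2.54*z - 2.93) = -4.425*z^5 - 5.642*z^4 + 16.306*z^3 + 14.6476*z^2 - 6.8858*z - 7.2664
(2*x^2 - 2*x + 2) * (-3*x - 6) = -6*x^3 - 6*x^2 + 6*x - 12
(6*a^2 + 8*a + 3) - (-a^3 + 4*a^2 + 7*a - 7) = a^3 + 2*a^2 + a + 10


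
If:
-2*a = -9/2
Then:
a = 9/4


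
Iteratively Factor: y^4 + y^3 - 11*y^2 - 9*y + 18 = (y - 3)*(y^3 + 4*y^2 + y - 6) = (y - 3)*(y - 1)*(y^2 + 5*y + 6) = (y - 3)*(y - 1)*(y + 3)*(y + 2)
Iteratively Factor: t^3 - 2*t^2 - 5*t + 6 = (t + 2)*(t^2 - 4*t + 3) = (t - 1)*(t + 2)*(t - 3)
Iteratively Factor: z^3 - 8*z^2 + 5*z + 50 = (z + 2)*(z^2 - 10*z + 25) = (z - 5)*(z + 2)*(z - 5)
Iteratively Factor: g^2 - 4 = (g + 2)*(g - 2)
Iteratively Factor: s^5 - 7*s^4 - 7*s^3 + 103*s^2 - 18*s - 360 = (s - 5)*(s^4 - 2*s^3 - 17*s^2 + 18*s + 72) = (s - 5)*(s + 2)*(s^3 - 4*s^2 - 9*s + 36) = (s - 5)*(s + 2)*(s + 3)*(s^2 - 7*s + 12) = (s - 5)*(s - 4)*(s + 2)*(s + 3)*(s - 3)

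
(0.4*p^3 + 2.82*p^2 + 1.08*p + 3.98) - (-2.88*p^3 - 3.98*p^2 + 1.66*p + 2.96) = 3.28*p^3 + 6.8*p^2 - 0.58*p + 1.02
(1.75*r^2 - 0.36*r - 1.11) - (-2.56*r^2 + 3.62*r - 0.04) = 4.31*r^2 - 3.98*r - 1.07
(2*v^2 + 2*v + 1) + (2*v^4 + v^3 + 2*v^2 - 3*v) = 2*v^4 + v^3 + 4*v^2 - v + 1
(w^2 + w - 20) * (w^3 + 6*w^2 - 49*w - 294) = w^5 + 7*w^4 - 63*w^3 - 463*w^2 + 686*w + 5880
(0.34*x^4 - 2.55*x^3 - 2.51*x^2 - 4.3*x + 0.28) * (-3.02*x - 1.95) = -1.0268*x^5 + 7.038*x^4 + 12.5527*x^3 + 17.8805*x^2 + 7.5394*x - 0.546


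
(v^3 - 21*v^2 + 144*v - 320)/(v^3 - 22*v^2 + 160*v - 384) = (v - 5)/(v - 6)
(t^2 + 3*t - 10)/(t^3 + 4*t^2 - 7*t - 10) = 1/(t + 1)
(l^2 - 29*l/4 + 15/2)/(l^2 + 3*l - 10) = (4*l^2 - 29*l + 30)/(4*(l^2 + 3*l - 10))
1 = 1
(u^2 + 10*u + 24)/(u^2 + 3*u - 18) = (u + 4)/(u - 3)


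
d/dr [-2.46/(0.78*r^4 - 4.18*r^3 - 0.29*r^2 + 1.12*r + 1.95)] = (7.6752*r^3 - 30.8484*r^2 - 1.4268*r + 2.7552)/(0.78*r^4 - 4.18*r^3 - 0.29*r^2 + 1.12*r + 1.95)^2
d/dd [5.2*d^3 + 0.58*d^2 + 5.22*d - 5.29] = 15.6*d^2 + 1.16*d + 5.22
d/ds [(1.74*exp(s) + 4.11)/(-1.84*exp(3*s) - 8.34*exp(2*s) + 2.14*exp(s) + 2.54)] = (6.4032*exp(3*s) + 37.1988*exp(2*s) + 68.5548*exp(s) - 4.3758)*exp(s)/(3.3856*exp(6*s) + 30.6912*exp(5*s) + 61.6804*exp(4*s) - 45.0424*exp(3*s) - 37.7876*exp(2*s) + 10.8712*exp(s) + 6.4516)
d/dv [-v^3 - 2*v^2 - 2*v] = -3*v^2 - 4*v - 2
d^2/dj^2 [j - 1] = 0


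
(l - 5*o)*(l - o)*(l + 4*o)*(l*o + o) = l^4*o - 2*l^3*o^2 + l^3*o - 19*l^2*o^3 - 2*l^2*o^2 + 20*l*o^4 - 19*l*o^3 + 20*o^4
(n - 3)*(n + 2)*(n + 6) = n^3 + 5*n^2 - 12*n - 36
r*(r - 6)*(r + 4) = r^3 - 2*r^2 - 24*r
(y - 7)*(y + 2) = y^2 - 5*y - 14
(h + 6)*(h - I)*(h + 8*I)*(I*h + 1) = I*h^4 - 6*h^3 + 6*I*h^3 - 36*h^2 + 15*I*h^2 + 8*h + 90*I*h + 48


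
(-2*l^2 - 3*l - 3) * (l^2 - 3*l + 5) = -2*l^4 + 3*l^3 - 4*l^2 - 6*l - 15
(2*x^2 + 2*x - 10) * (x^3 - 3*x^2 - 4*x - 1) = 2*x^5 - 4*x^4 - 24*x^3 + 20*x^2 + 38*x + 10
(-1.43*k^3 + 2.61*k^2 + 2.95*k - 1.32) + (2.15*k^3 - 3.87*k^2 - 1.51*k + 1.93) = 0.72*k^3 - 1.26*k^2 + 1.44*k + 0.61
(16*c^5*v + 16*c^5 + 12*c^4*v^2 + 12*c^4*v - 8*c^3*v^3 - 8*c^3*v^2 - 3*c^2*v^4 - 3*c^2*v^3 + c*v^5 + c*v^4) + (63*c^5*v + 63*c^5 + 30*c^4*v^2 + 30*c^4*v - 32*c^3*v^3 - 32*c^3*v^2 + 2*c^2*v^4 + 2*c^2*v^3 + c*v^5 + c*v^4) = 79*c^5*v + 79*c^5 + 42*c^4*v^2 + 42*c^4*v - 40*c^3*v^3 - 40*c^3*v^2 - c^2*v^4 - c^2*v^3 + 2*c*v^5 + 2*c*v^4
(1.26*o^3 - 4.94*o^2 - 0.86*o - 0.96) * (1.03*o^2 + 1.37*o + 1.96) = 1.2978*o^5 - 3.362*o^4 - 5.184*o^3 - 11.8494*o^2 - 3.0008*o - 1.8816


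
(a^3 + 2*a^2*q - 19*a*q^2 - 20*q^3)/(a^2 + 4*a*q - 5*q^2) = (-a^2 + 3*a*q + 4*q^2)/(-a + q)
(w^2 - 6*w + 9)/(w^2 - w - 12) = (-w^2 + 6*w - 9)/(-w^2 + w + 12)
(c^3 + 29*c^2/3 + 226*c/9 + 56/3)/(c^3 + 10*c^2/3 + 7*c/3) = (c^2 + 22*c/3 + 8)/(c*(c + 1))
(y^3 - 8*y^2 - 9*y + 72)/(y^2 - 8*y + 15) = (y^2 - 5*y - 24)/(y - 5)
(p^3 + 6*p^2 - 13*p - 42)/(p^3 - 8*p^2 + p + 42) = (p + 7)/(p - 7)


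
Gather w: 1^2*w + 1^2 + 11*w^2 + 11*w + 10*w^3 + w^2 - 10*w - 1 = 10*w^3 + 12*w^2 + 2*w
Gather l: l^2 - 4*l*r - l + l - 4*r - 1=l^2 - 4*l*r - 4*r - 1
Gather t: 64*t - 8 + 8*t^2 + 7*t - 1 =8*t^2 + 71*t - 9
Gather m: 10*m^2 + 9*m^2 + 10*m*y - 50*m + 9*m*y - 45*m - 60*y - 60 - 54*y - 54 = 19*m^2 + m*(19*y - 95) - 114*y - 114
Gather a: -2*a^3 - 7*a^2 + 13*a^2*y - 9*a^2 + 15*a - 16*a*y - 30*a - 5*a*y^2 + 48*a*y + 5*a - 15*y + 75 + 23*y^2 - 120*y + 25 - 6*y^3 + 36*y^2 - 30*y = -2*a^3 + a^2*(13*y - 16) + a*(-5*y^2 + 32*y - 10) - 6*y^3 + 59*y^2 - 165*y + 100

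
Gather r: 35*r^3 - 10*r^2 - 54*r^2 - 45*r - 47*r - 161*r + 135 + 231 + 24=35*r^3 - 64*r^2 - 253*r + 390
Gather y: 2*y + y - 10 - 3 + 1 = 3*y - 12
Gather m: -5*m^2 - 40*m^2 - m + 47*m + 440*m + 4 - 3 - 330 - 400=-45*m^2 + 486*m - 729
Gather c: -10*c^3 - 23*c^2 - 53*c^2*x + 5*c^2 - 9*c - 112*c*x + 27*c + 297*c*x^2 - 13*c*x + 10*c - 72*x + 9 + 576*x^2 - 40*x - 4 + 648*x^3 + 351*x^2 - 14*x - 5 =-10*c^3 + c^2*(-53*x - 18) + c*(297*x^2 - 125*x + 28) + 648*x^3 + 927*x^2 - 126*x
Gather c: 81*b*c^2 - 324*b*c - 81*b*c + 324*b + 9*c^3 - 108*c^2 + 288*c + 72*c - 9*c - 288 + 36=324*b + 9*c^3 + c^2*(81*b - 108) + c*(351 - 405*b) - 252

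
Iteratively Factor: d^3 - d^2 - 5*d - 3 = (d + 1)*(d^2 - 2*d - 3) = (d - 3)*(d + 1)*(d + 1)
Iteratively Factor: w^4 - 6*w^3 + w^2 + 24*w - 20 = (w - 2)*(w^3 - 4*w^2 - 7*w + 10) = (w - 2)*(w + 2)*(w^2 - 6*w + 5) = (w - 2)*(w - 1)*(w + 2)*(w - 5)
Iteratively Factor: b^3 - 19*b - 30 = (b + 2)*(b^2 - 2*b - 15) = (b - 5)*(b + 2)*(b + 3)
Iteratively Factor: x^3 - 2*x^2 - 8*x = (x)*(x^2 - 2*x - 8) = x*(x + 2)*(x - 4)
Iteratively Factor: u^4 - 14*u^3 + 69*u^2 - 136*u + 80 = (u - 5)*(u^3 - 9*u^2 + 24*u - 16) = (u - 5)*(u - 4)*(u^2 - 5*u + 4) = (u - 5)*(u - 4)^2*(u - 1)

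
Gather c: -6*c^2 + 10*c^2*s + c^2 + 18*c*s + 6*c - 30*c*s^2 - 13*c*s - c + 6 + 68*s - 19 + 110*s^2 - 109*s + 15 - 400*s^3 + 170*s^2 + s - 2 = c^2*(10*s - 5) + c*(-30*s^2 + 5*s + 5) - 400*s^3 + 280*s^2 - 40*s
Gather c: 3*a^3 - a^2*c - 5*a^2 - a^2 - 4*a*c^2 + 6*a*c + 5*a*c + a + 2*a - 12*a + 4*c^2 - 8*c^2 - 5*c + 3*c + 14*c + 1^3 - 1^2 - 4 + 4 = 3*a^3 - 6*a^2 - 9*a + c^2*(-4*a - 4) + c*(-a^2 + 11*a + 12)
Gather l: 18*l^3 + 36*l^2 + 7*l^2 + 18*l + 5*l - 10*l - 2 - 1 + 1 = 18*l^3 + 43*l^2 + 13*l - 2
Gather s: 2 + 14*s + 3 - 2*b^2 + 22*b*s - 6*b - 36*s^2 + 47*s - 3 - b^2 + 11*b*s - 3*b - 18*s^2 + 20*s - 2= -3*b^2 - 9*b - 54*s^2 + s*(33*b + 81)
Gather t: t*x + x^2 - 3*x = t*x + x^2 - 3*x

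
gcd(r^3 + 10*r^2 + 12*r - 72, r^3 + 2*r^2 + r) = 1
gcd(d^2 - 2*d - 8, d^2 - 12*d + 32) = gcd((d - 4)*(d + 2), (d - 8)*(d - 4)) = d - 4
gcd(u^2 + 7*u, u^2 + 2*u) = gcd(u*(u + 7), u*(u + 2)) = u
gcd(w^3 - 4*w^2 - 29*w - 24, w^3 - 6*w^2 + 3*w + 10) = w + 1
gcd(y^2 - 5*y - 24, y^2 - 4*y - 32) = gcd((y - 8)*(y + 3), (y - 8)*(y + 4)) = y - 8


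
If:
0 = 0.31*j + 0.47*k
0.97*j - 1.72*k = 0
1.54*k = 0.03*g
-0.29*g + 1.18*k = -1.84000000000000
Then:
No Solution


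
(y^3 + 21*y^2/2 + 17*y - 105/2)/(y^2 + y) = (2*y^3 + 21*y^2 + 34*y - 105)/(2*y*(y + 1))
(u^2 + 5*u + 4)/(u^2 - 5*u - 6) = (u + 4)/(u - 6)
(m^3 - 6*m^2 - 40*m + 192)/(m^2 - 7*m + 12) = (m^2 - 2*m - 48)/(m - 3)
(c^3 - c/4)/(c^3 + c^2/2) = (c - 1/2)/c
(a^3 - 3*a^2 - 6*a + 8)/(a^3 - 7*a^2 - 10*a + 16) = (a - 4)/(a - 8)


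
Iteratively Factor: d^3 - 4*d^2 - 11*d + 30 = (d - 2)*(d^2 - 2*d - 15) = (d - 5)*(d - 2)*(d + 3)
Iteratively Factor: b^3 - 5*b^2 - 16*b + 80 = (b - 4)*(b^2 - b - 20) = (b - 4)*(b + 4)*(b - 5)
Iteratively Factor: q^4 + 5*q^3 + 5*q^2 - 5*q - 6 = (q + 2)*(q^3 + 3*q^2 - q - 3) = (q + 2)*(q + 3)*(q^2 - 1) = (q - 1)*(q + 2)*(q + 3)*(q + 1)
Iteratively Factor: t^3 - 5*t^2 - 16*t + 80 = (t - 4)*(t^2 - t - 20) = (t - 5)*(t - 4)*(t + 4)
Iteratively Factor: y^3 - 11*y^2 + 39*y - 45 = (y - 3)*(y^2 - 8*y + 15) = (y - 3)^2*(y - 5)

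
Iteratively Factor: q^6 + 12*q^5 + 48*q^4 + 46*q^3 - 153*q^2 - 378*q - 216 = (q + 1)*(q^5 + 11*q^4 + 37*q^3 + 9*q^2 - 162*q - 216) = (q + 1)*(q + 3)*(q^4 + 8*q^3 + 13*q^2 - 30*q - 72) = (q + 1)*(q + 3)^2*(q^3 + 5*q^2 - 2*q - 24) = (q - 2)*(q + 1)*(q + 3)^2*(q^2 + 7*q + 12) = (q - 2)*(q + 1)*(q + 3)^2*(q + 4)*(q + 3)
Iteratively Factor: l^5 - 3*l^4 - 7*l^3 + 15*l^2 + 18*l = (l + 1)*(l^4 - 4*l^3 - 3*l^2 + 18*l) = (l + 1)*(l + 2)*(l^3 - 6*l^2 + 9*l) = l*(l + 1)*(l + 2)*(l^2 - 6*l + 9) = l*(l - 3)*(l + 1)*(l + 2)*(l - 3)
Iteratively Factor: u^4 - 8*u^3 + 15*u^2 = (u)*(u^3 - 8*u^2 + 15*u) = u*(u - 3)*(u^2 - 5*u) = u*(u - 5)*(u - 3)*(u)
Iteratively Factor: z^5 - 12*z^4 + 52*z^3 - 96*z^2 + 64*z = (z - 4)*(z^4 - 8*z^3 + 20*z^2 - 16*z) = z*(z - 4)*(z^3 - 8*z^2 + 20*z - 16) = z*(z - 4)^2*(z^2 - 4*z + 4) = z*(z - 4)^2*(z - 2)*(z - 2)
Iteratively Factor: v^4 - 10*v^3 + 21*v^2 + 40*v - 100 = (v - 5)*(v^3 - 5*v^2 - 4*v + 20) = (v - 5)*(v + 2)*(v^2 - 7*v + 10) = (v - 5)^2*(v + 2)*(v - 2)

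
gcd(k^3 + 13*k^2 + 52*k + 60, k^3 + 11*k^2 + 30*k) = k^2 + 11*k + 30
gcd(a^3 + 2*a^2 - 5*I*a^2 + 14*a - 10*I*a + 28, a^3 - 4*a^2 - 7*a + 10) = a + 2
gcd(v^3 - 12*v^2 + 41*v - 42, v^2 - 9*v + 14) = v^2 - 9*v + 14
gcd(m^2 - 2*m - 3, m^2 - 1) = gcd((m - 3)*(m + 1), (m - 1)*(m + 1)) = m + 1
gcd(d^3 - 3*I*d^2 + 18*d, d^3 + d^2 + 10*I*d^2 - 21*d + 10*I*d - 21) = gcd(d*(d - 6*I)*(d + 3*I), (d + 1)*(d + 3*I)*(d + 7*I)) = d + 3*I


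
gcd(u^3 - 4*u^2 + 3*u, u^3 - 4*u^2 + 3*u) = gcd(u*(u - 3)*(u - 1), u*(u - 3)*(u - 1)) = u^3 - 4*u^2 + 3*u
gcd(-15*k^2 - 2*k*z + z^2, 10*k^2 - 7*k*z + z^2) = -5*k + z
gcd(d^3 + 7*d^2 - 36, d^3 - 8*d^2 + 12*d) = d - 2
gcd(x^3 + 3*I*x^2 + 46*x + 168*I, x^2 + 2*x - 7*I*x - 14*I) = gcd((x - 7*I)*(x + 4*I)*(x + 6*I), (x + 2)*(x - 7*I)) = x - 7*I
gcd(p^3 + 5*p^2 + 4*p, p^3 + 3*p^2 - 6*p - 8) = p^2 + 5*p + 4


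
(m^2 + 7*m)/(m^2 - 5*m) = (m + 7)/(m - 5)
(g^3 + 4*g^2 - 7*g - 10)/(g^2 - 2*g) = g + 6 + 5/g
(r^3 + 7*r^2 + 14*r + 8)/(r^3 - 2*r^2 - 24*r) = (r^2 + 3*r + 2)/(r*(r - 6))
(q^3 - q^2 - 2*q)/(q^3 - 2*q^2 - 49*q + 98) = q*(q + 1)/(q^2 - 49)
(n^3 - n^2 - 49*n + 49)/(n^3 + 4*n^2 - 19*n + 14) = (n - 7)/(n - 2)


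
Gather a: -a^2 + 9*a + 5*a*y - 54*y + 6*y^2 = -a^2 + a*(5*y + 9) + 6*y^2 - 54*y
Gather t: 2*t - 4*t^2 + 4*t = -4*t^2 + 6*t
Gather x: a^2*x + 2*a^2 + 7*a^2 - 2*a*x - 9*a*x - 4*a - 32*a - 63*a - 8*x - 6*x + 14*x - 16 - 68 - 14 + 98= 9*a^2 - 99*a + x*(a^2 - 11*a)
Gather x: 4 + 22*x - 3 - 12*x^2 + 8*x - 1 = -12*x^2 + 30*x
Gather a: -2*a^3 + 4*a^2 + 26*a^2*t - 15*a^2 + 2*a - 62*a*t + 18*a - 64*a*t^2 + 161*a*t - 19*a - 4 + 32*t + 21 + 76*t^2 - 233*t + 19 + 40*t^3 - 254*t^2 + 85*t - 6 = -2*a^3 + a^2*(26*t - 11) + a*(-64*t^2 + 99*t + 1) + 40*t^3 - 178*t^2 - 116*t + 30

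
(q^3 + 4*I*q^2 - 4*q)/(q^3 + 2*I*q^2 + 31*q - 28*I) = q*(q^2 + 4*I*q - 4)/(q^3 + 2*I*q^2 + 31*q - 28*I)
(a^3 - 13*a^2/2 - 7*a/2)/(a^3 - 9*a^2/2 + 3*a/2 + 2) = a*(a - 7)/(a^2 - 5*a + 4)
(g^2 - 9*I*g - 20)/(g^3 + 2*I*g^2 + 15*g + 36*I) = (g - 5*I)/(g^2 + 6*I*g - 9)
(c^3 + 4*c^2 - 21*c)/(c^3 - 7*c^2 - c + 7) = c*(c^2 + 4*c - 21)/(c^3 - 7*c^2 - c + 7)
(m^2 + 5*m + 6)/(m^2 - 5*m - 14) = (m + 3)/(m - 7)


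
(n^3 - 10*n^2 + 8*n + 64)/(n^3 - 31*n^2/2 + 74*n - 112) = 2*(n + 2)/(2*n - 7)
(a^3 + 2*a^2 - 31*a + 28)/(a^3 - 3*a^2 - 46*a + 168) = (a - 1)/(a - 6)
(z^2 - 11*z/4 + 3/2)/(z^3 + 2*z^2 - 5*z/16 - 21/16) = 4*(z - 2)/(4*z^2 + 11*z + 7)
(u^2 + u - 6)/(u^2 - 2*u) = (u + 3)/u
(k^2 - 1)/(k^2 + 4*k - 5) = (k + 1)/(k + 5)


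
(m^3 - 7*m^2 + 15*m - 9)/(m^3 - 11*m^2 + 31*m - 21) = (m - 3)/(m - 7)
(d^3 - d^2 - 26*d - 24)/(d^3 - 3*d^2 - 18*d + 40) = (d^2 - 5*d - 6)/(d^2 - 7*d + 10)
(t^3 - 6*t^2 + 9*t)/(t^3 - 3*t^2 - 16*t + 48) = t*(t - 3)/(t^2 - 16)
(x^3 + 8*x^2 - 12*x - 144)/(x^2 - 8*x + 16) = (x^2 + 12*x + 36)/(x - 4)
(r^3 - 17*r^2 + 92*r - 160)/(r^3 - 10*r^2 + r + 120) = (r - 4)/(r + 3)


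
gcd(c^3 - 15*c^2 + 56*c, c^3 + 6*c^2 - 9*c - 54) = 1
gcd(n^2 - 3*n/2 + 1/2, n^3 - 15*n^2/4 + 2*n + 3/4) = n - 1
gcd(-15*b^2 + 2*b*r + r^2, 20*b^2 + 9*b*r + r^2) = 5*b + r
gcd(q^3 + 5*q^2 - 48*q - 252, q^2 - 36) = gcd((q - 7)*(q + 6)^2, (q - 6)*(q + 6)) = q + 6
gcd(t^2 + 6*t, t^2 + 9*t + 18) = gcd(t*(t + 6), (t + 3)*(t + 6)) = t + 6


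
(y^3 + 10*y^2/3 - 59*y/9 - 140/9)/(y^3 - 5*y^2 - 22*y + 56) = (9*y^2 - 6*y - 35)/(9*(y^2 - 9*y + 14))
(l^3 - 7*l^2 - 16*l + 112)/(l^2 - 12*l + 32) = (l^2 - 3*l - 28)/(l - 8)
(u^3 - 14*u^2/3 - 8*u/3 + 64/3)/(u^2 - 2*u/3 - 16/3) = u - 4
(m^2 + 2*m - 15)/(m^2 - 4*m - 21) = (-m^2 - 2*m + 15)/(-m^2 + 4*m + 21)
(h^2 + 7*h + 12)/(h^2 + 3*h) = (h + 4)/h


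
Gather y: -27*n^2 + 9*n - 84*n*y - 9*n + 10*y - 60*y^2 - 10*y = -27*n^2 - 84*n*y - 60*y^2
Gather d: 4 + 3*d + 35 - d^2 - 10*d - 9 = -d^2 - 7*d + 30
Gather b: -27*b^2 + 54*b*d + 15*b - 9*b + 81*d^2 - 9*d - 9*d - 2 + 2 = -27*b^2 + b*(54*d + 6) + 81*d^2 - 18*d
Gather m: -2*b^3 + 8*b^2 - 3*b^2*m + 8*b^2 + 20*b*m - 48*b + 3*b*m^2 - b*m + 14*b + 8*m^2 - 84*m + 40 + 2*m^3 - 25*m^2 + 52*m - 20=-2*b^3 + 16*b^2 - 34*b + 2*m^3 + m^2*(3*b - 17) + m*(-3*b^2 + 19*b - 32) + 20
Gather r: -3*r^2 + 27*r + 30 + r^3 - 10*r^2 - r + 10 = r^3 - 13*r^2 + 26*r + 40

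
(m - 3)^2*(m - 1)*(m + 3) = m^4 - 4*m^3 - 6*m^2 + 36*m - 27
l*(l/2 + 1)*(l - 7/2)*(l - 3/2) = l^4/2 - 3*l^3/2 - 19*l^2/8 + 21*l/4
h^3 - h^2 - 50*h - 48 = (h - 8)*(h + 1)*(h + 6)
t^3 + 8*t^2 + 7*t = t*(t + 1)*(t + 7)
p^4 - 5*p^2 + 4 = (p - 2)*(p - 1)*(p + 1)*(p + 2)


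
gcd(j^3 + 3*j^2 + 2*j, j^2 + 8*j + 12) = j + 2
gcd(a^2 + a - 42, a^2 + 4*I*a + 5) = 1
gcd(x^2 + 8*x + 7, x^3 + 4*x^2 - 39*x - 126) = x + 7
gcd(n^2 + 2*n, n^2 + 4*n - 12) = 1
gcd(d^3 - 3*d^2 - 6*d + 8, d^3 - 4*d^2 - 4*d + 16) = d^2 - 2*d - 8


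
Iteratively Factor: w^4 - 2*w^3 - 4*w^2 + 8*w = (w + 2)*(w^3 - 4*w^2 + 4*w) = w*(w + 2)*(w^2 - 4*w + 4) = w*(w - 2)*(w + 2)*(w - 2)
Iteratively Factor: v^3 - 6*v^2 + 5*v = (v - 1)*(v^2 - 5*v) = (v - 5)*(v - 1)*(v)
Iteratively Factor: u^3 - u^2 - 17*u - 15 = (u + 1)*(u^2 - 2*u - 15) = (u - 5)*(u + 1)*(u + 3)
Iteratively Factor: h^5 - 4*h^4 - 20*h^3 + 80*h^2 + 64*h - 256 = (h - 2)*(h^4 - 2*h^3 - 24*h^2 + 32*h + 128) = (h - 2)*(h + 2)*(h^3 - 4*h^2 - 16*h + 64) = (h - 4)*(h - 2)*(h + 2)*(h^2 - 16) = (h - 4)^2*(h - 2)*(h + 2)*(h + 4)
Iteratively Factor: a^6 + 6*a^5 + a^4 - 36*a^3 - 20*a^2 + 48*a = (a - 1)*(a^5 + 7*a^4 + 8*a^3 - 28*a^2 - 48*a) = (a - 1)*(a + 2)*(a^4 + 5*a^3 - 2*a^2 - 24*a) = (a - 2)*(a - 1)*(a + 2)*(a^3 + 7*a^2 + 12*a) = (a - 2)*(a - 1)*(a + 2)*(a + 4)*(a^2 + 3*a) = a*(a - 2)*(a - 1)*(a + 2)*(a + 4)*(a + 3)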